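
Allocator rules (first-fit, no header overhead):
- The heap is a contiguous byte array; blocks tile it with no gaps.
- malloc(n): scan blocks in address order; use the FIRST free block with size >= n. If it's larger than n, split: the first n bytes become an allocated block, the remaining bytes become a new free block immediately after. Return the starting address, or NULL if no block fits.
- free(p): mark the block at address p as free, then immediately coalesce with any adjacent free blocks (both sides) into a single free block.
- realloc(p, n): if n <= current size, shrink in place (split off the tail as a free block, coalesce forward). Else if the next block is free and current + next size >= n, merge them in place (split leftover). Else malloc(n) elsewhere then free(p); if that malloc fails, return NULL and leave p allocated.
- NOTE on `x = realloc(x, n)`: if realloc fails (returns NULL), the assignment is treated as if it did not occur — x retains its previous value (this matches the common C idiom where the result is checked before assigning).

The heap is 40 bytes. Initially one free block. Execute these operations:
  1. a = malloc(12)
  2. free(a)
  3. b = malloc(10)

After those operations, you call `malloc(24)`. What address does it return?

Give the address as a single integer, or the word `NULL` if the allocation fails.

Op 1: a = malloc(12) -> a = 0; heap: [0-11 ALLOC][12-39 FREE]
Op 2: free(a) -> (freed a); heap: [0-39 FREE]
Op 3: b = malloc(10) -> b = 0; heap: [0-9 ALLOC][10-39 FREE]
malloc(24): first-fit scan over [0-9 ALLOC][10-39 FREE] -> 10

Answer: 10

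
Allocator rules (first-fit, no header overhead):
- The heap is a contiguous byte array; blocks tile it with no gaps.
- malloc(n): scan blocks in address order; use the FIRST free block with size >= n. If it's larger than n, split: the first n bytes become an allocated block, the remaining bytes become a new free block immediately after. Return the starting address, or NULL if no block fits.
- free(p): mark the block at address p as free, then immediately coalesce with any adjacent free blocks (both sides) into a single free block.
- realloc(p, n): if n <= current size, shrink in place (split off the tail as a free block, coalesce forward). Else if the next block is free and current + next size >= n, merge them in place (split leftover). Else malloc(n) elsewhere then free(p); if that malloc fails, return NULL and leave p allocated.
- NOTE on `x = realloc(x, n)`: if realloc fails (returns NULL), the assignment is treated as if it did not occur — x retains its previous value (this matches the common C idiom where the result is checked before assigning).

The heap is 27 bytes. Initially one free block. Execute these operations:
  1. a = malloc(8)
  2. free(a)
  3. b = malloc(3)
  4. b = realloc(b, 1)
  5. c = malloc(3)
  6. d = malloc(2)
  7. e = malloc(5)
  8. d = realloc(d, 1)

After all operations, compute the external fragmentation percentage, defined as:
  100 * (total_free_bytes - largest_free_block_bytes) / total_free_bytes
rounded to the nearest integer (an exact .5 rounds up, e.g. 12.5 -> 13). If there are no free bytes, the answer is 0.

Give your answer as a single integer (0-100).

Answer: 6

Derivation:
Op 1: a = malloc(8) -> a = 0; heap: [0-7 ALLOC][8-26 FREE]
Op 2: free(a) -> (freed a); heap: [0-26 FREE]
Op 3: b = malloc(3) -> b = 0; heap: [0-2 ALLOC][3-26 FREE]
Op 4: b = realloc(b, 1) -> b = 0; heap: [0-0 ALLOC][1-26 FREE]
Op 5: c = malloc(3) -> c = 1; heap: [0-0 ALLOC][1-3 ALLOC][4-26 FREE]
Op 6: d = malloc(2) -> d = 4; heap: [0-0 ALLOC][1-3 ALLOC][4-5 ALLOC][6-26 FREE]
Op 7: e = malloc(5) -> e = 6; heap: [0-0 ALLOC][1-3 ALLOC][4-5 ALLOC][6-10 ALLOC][11-26 FREE]
Op 8: d = realloc(d, 1) -> d = 4; heap: [0-0 ALLOC][1-3 ALLOC][4-4 ALLOC][5-5 FREE][6-10 ALLOC][11-26 FREE]
Free blocks: [1 16] total_free=17 largest=16 -> 100*(17-16)/17 = 100/17 ≈ 5.882 -> rounds to 6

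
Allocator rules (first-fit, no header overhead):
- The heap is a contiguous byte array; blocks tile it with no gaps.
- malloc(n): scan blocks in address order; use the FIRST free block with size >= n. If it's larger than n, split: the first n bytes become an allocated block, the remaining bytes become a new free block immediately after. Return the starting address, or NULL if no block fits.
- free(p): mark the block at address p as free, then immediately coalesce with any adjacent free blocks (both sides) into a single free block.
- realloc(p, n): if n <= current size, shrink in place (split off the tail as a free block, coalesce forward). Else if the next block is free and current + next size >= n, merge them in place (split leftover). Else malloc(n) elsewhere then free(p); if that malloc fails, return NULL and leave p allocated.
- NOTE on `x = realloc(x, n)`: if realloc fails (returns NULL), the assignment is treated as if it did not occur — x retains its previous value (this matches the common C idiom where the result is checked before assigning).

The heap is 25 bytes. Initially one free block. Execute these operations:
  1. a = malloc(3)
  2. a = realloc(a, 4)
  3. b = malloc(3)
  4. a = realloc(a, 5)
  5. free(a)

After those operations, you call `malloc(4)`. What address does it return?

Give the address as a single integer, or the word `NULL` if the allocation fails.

Answer: 0

Derivation:
Op 1: a = malloc(3) -> a = 0; heap: [0-2 ALLOC][3-24 FREE]
Op 2: a = realloc(a, 4) -> a = 0; heap: [0-3 ALLOC][4-24 FREE]
Op 3: b = malloc(3) -> b = 4; heap: [0-3 ALLOC][4-6 ALLOC][7-24 FREE]
Op 4: a = realloc(a, 5) -> a = 7; heap: [0-3 FREE][4-6 ALLOC][7-11 ALLOC][12-24 FREE]
Op 5: free(a) -> (freed a); heap: [0-3 FREE][4-6 ALLOC][7-24 FREE]
malloc(4): first-fit scan over [0-3 FREE][4-6 ALLOC][7-24 FREE] -> 0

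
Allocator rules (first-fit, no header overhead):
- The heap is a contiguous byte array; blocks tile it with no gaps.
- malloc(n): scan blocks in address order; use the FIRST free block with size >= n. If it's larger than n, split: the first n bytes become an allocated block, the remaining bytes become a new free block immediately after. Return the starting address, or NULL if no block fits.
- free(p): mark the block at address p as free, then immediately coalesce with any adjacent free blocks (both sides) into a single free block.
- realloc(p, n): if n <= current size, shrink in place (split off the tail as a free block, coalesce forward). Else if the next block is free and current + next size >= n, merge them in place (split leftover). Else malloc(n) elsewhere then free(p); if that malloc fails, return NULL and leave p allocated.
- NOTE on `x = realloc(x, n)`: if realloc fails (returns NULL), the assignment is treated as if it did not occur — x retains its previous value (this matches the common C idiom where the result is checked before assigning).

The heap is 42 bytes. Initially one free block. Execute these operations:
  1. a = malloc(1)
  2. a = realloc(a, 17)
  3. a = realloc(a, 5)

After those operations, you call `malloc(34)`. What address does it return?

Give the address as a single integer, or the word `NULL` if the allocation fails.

Answer: 5

Derivation:
Op 1: a = malloc(1) -> a = 0; heap: [0-0 ALLOC][1-41 FREE]
Op 2: a = realloc(a, 17) -> a = 0; heap: [0-16 ALLOC][17-41 FREE]
Op 3: a = realloc(a, 5) -> a = 0; heap: [0-4 ALLOC][5-41 FREE]
malloc(34): first-fit scan over [0-4 ALLOC][5-41 FREE] -> 5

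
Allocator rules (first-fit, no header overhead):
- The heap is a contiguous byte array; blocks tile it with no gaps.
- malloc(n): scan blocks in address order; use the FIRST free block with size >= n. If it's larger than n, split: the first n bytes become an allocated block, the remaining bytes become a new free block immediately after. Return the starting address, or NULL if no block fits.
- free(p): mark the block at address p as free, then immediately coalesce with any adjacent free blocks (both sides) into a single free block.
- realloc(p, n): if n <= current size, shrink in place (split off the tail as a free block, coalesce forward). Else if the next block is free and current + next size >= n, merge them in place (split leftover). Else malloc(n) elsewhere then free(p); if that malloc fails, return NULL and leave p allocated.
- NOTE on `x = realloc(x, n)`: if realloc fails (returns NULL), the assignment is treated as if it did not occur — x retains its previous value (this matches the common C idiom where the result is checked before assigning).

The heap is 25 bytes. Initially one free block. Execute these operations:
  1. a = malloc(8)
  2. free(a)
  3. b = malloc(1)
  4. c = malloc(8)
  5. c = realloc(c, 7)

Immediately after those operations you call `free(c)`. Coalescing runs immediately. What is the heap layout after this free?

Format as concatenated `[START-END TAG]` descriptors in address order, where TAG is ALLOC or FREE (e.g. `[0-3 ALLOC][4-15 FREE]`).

Op 1: a = malloc(8) -> a = 0; heap: [0-7 ALLOC][8-24 FREE]
Op 2: free(a) -> (freed a); heap: [0-24 FREE]
Op 3: b = malloc(1) -> b = 0; heap: [0-0 ALLOC][1-24 FREE]
Op 4: c = malloc(8) -> c = 1; heap: [0-0 ALLOC][1-8 ALLOC][9-24 FREE]
Op 5: c = realloc(c, 7) -> c = 1; heap: [0-0 ALLOC][1-7 ALLOC][8-24 FREE]
free(c): c = 1 -> block [1-7 ALLOC]; mark free, coalesce with adjacent free neighbors -> [0-0 ALLOC][1-24 FREE]

Answer: [0-0 ALLOC][1-24 FREE]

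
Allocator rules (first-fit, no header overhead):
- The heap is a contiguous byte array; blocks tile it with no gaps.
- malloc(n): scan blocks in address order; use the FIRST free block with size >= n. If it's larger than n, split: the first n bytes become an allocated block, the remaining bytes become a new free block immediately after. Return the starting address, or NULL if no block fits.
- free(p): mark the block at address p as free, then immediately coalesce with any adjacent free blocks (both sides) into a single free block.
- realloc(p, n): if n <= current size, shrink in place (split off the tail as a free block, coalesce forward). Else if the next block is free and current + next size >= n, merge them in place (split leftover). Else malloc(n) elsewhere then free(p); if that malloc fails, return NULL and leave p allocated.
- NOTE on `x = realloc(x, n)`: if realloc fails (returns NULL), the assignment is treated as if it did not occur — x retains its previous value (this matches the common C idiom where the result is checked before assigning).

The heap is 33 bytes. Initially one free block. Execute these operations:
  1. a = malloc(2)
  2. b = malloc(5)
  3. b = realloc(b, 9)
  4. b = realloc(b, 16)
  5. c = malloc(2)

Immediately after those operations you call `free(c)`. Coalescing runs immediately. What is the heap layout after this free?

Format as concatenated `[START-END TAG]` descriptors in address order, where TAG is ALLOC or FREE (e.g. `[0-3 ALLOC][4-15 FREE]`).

Op 1: a = malloc(2) -> a = 0; heap: [0-1 ALLOC][2-32 FREE]
Op 2: b = malloc(5) -> b = 2; heap: [0-1 ALLOC][2-6 ALLOC][7-32 FREE]
Op 3: b = realloc(b, 9) -> b = 2; heap: [0-1 ALLOC][2-10 ALLOC][11-32 FREE]
Op 4: b = realloc(b, 16) -> b = 2; heap: [0-1 ALLOC][2-17 ALLOC][18-32 FREE]
Op 5: c = malloc(2) -> c = 18; heap: [0-1 ALLOC][2-17 ALLOC][18-19 ALLOC][20-32 FREE]
free(c): c = 18 -> block [18-19 ALLOC]; mark free, coalesce with adjacent free neighbors -> [0-1 ALLOC][2-17 ALLOC][18-32 FREE]

Answer: [0-1 ALLOC][2-17 ALLOC][18-32 FREE]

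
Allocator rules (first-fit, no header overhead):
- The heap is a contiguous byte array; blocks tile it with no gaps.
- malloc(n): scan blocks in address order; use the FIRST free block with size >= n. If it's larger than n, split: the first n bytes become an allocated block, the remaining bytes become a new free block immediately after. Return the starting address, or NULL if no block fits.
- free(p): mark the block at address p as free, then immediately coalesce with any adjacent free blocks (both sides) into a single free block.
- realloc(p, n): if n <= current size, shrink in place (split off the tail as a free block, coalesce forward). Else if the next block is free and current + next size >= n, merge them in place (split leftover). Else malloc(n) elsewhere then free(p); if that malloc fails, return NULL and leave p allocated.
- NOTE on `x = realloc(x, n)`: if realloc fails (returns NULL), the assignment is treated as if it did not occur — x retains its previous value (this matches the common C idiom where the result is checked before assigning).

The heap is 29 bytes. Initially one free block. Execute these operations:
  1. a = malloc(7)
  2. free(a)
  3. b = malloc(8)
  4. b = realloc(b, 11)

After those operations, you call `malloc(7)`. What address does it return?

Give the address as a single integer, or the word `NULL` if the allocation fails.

Answer: 11

Derivation:
Op 1: a = malloc(7) -> a = 0; heap: [0-6 ALLOC][7-28 FREE]
Op 2: free(a) -> (freed a); heap: [0-28 FREE]
Op 3: b = malloc(8) -> b = 0; heap: [0-7 ALLOC][8-28 FREE]
Op 4: b = realloc(b, 11) -> b = 0; heap: [0-10 ALLOC][11-28 FREE]
malloc(7): first-fit scan over [0-10 ALLOC][11-28 FREE] -> 11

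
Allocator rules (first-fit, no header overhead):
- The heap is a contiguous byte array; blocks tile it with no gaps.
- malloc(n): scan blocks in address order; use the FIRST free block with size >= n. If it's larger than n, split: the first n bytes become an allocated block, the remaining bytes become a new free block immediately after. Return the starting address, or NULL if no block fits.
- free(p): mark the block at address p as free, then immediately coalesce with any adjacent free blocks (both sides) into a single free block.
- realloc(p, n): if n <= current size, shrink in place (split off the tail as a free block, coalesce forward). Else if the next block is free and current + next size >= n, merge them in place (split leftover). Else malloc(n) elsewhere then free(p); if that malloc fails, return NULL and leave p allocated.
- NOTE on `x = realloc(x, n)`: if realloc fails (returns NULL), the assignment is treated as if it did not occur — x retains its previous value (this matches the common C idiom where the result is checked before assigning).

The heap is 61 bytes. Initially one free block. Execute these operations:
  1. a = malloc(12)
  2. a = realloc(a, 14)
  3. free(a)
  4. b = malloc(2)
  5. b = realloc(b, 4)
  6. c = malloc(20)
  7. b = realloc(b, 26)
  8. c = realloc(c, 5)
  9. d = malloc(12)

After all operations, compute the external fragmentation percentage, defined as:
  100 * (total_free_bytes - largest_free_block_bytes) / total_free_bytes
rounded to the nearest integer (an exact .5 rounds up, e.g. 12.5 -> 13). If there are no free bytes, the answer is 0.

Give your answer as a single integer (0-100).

Op 1: a = malloc(12) -> a = 0; heap: [0-11 ALLOC][12-60 FREE]
Op 2: a = realloc(a, 14) -> a = 0; heap: [0-13 ALLOC][14-60 FREE]
Op 3: free(a) -> (freed a); heap: [0-60 FREE]
Op 4: b = malloc(2) -> b = 0; heap: [0-1 ALLOC][2-60 FREE]
Op 5: b = realloc(b, 4) -> b = 0; heap: [0-3 ALLOC][4-60 FREE]
Op 6: c = malloc(20) -> c = 4; heap: [0-3 ALLOC][4-23 ALLOC][24-60 FREE]
Op 7: b = realloc(b, 26) -> b = 24; heap: [0-3 FREE][4-23 ALLOC][24-49 ALLOC][50-60 FREE]
Op 8: c = realloc(c, 5) -> c = 4; heap: [0-3 FREE][4-8 ALLOC][9-23 FREE][24-49 ALLOC][50-60 FREE]
Op 9: d = malloc(12) -> d = 9; heap: [0-3 FREE][4-8 ALLOC][9-20 ALLOC][21-23 FREE][24-49 ALLOC][50-60 FREE]
Free blocks: [4 3 11] total_free=18 largest=11 -> 100*(18-11)/18 = 700/18 ≈ 38.889 -> rounds to 39

Answer: 39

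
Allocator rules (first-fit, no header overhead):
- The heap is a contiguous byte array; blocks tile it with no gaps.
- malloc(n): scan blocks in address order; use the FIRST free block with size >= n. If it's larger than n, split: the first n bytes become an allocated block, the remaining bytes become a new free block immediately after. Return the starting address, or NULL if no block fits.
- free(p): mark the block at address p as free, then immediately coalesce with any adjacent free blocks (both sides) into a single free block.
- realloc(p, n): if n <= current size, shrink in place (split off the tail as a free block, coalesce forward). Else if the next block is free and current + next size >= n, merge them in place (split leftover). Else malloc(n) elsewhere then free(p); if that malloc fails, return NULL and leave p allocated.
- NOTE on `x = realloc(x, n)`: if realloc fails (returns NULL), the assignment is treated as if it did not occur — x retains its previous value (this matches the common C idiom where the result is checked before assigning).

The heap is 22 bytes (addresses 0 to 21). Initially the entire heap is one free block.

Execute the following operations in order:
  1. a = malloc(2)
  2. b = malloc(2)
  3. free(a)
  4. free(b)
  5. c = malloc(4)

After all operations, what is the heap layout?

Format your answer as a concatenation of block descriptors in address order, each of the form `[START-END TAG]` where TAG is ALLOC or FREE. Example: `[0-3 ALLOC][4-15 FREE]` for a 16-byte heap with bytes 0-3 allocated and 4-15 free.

Op 1: a = malloc(2) -> a = 0; heap: [0-1 ALLOC][2-21 FREE]
Op 2: b = malloc(2) -> b = 2; heap: [0-1 ALLOC][2-3 ALLOC][4-21 FREE]
Op 3: free(a) -> (freed a); heap: [0-1 FREE][2-3 ALLOC][4-21 FREE]
Op 4: free(b) -> (freed b); heap: [0-21 FREE]
Op 5: c = malloc(4) -> c = 0; heap: [0-3 ALLOC][4-21 FREE]

Answer: [0-3 ALLOC][4-21 FREE]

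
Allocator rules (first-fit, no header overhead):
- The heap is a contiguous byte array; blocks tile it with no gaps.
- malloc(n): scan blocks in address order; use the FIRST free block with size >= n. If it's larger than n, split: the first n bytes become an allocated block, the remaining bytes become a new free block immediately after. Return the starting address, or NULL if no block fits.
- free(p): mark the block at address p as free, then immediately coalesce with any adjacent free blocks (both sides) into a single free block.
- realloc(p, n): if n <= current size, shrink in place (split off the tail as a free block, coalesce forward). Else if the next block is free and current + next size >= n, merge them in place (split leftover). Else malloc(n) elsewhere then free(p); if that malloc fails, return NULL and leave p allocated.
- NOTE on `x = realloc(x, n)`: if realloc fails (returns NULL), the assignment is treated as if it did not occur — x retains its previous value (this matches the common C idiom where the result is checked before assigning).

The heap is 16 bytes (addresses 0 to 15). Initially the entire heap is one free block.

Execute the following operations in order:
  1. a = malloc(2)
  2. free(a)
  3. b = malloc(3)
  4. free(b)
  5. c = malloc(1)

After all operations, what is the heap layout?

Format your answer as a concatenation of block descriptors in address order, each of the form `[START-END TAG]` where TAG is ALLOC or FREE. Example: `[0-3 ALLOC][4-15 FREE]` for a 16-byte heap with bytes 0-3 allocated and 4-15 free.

Answer: [0-0 ALLOC][1-15 FREE]

Derivation:
Op 1: a = malloc(2) -> a = 0; heap: [0-1 ALLOC][2-15 FREE]
Op 2: free(a) -> (freed a); heap: [0-15 FREE]
Op 3: b = malloc(3) -> b = 0; heap: [0-2 ALLOC][3-15 FREE]
Op 4: free(b) -> (freed b); heap: [0-15 FREE]
Op 5: c = malloc(1) -> c = 0; heap: [0-0 ALLOC][1-15 FREE]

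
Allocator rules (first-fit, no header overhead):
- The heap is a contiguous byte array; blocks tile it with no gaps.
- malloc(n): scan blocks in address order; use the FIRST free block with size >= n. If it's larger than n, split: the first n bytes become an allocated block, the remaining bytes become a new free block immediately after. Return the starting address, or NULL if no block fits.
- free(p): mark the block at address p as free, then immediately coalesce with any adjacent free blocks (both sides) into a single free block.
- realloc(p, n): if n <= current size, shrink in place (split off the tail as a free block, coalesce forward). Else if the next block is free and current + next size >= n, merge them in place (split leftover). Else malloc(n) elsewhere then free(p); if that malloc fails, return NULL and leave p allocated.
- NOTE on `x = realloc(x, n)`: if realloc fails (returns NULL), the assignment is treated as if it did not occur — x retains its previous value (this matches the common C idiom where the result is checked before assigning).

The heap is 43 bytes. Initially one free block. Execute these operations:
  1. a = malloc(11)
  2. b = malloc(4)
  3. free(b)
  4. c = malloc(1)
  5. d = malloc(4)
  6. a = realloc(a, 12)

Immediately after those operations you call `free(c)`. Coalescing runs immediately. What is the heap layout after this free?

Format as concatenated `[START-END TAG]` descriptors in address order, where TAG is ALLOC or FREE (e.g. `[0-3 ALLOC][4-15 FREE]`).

Answer: [0-11 FREE][12-15 ALLOC][16-27 ALLOC][28-42 FREE]

Derivation:
Op 1: a = malloc(11) -> a = 0; heap: [0-10 ALLOC][11-42 FREE]
Op 2: b = malloc(4) -> b = 11; heap: [0-10 ALLOC][11-14 ALLOC][15-42 FREE]
Op 3: free(b) -> (freed b); heap: [0-10 ALLOC][11-42 FREE]
Op 4: c = malloc(1) -> c = 11; heap: [0-10 ALLOC][11-11 ALLOC][12-42 FREE]
Op 5: d = malloc(4) -> d = 12; heap: [0-10 ALLOC][11-11 ALLOC][12-15 ALLOC][16-42 FREE]
Op 6: a = realloc(a, 12) -> a = 16; heap: [0-10 FREE][11-11 ALLOC][12-15 ALLOC][16-27 ALLOC][28-42 FREE]
free(c): c = 11 -> block [11-11 ALLOC]; mark free, coalesce with adjacent free neighbors -> [0-11 FREE][12-15 ALLOC][16-27 ALLOC][28-42 FREE]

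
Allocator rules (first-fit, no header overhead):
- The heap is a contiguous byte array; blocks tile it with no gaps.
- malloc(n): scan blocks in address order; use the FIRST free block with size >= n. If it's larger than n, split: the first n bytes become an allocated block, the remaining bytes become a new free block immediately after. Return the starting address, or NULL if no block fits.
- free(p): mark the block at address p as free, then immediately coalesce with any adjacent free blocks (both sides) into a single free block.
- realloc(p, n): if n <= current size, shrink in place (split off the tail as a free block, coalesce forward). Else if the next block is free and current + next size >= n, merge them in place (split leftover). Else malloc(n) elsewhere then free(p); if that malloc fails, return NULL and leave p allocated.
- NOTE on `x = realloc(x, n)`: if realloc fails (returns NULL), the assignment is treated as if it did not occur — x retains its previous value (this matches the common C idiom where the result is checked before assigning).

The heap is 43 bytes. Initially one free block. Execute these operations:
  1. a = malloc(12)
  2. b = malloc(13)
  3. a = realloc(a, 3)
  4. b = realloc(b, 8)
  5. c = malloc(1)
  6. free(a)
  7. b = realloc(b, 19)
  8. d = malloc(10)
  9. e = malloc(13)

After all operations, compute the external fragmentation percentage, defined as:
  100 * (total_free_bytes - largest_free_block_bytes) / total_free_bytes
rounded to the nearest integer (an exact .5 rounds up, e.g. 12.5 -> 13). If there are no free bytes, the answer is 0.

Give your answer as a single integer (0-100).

Answer: 38

Derivation:
Op 1: a = malloc(12) -> a = 0; heap: [0-11 ALLOC][12-42 FREE]
Op 2: b = malloc(13) -> b = 12; heap: [0-11 ALLOC][12-24 ALLOC][25-42 FREE]
Op 3: a = realloc(a, 3) -> a = 0; heap: [0-2 ALLOC][3-11 FREE][12-24 ALLOC][25-42 FREE]
Op 4: b = realloc(b, 8) -> b = 12; heap: [0-2 ALLOC][3-11 FREE][12-19 ALLOC][20-42 FREE]
Op 5: c = malloc(1) -> c = 3; heap: [0-2 ALLOC][3-3 ALLOC][4-11 FREE][12-19 ALLOC][20-42 FREE]
Op 6: free(a) -> (freed a); heap: [0-2 FREE][3-3 ALLOC][4-11 FREE][12-19 ALLOC][20-42 FREE]
Op 7: b = realloc(b, 19) -> b = 12; heap: [0-2 FREE][3-3 ALLOC][4-11 FREE][12-30 ALLOC][31-42 FREE]
Op 8: d = malloc(10) -> d = 31; heap: [0-2 FREE][3-3 ALLOC][4-11 FREE][12-30 ALLOC][31-40 ALLOC][41-42 FREE]
Op 9: e = malloc(13) -> e = NULL; heap: [0-2 FREE][3-3 ALLOC][4-11 FREE][12-30 ALLOC][31-40 ALLOC][41-42 FREE]
Free blocks: [3 8 2] total_free=13 largest=8 -> 100*(13-8)/13 = 500/13 ≈ 38.462 -> rounds to 38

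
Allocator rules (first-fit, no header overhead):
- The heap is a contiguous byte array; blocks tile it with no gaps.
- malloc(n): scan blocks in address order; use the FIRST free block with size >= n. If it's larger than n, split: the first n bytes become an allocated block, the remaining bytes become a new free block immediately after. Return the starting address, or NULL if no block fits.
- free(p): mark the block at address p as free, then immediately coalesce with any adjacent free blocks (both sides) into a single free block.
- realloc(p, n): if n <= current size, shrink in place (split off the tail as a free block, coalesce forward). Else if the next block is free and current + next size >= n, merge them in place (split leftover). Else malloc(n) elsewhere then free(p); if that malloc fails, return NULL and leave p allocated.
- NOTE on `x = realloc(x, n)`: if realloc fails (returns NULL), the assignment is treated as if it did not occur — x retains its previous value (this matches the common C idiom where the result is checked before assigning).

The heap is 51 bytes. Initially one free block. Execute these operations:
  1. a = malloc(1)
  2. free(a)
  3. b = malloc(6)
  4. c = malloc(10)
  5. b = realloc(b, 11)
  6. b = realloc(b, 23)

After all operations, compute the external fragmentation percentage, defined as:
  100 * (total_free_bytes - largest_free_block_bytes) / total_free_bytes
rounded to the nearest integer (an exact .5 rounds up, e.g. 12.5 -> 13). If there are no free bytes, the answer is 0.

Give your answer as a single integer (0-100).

Op 1: a = malloc(1) -> a = 0; heap: [0-0 ALLOC][1-50 FREE]
Op 2: free(a) -> (freed a); heap: [0-50 FREE]
Op 3: b = malloc(6) -> b = 0; heap: [0-5 ALLOC][6-50 FREE]
Op 4: c = malloc(10) -> c = 6; heap: [0-5 ALLOC][6-15 ALLOC][16-50 FREE]
Op 5: b = realloc(b, 11) -> b = 16; heap: [0-5 FREE][6-15 ALLOC][16-26 ALLOC][27-50 FREE]
Op 6: b = realloc(b, 23) -> b = 16; heap: [0-5 FREE][6-15 ALLOC][16-38 ALLOC][39-50 FREE]
Free blocks: [6 12] total_free=18 largest=12 -> 100*(18-12)/18 = 600/18 ≈ 33.333 -> rounds to 33

Answer: 33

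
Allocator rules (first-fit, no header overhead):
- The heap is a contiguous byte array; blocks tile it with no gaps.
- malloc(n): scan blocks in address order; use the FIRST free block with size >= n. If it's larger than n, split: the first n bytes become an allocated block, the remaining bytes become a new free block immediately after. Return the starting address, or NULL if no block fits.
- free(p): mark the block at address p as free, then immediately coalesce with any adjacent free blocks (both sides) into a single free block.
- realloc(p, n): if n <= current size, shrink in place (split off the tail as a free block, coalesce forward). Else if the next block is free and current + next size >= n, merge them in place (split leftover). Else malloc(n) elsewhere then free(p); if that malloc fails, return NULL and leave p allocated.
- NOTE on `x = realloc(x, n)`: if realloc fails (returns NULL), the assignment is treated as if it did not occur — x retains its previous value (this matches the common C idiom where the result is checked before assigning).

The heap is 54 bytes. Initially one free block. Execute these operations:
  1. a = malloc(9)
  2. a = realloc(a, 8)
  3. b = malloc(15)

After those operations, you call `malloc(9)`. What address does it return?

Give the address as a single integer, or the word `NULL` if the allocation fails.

Op 1: a = malloc(9) -> a = 0; heap: [0-8 ALLOC][9-53 FREE]
Op 2: a = realloc(a, 8) -> a = 0; heap: [0-7 ALLOC][8-53 FREE]
Op 3: b = malloc(15) -> b = 8; heap: [0-7 ALLOC][8-22 ALLOC][23-53 FREE]
malloc(9): first-fit scan over [0-7 ALLOC][8-22 ALLOC][23-53 FREE] -> 23

Answer: 23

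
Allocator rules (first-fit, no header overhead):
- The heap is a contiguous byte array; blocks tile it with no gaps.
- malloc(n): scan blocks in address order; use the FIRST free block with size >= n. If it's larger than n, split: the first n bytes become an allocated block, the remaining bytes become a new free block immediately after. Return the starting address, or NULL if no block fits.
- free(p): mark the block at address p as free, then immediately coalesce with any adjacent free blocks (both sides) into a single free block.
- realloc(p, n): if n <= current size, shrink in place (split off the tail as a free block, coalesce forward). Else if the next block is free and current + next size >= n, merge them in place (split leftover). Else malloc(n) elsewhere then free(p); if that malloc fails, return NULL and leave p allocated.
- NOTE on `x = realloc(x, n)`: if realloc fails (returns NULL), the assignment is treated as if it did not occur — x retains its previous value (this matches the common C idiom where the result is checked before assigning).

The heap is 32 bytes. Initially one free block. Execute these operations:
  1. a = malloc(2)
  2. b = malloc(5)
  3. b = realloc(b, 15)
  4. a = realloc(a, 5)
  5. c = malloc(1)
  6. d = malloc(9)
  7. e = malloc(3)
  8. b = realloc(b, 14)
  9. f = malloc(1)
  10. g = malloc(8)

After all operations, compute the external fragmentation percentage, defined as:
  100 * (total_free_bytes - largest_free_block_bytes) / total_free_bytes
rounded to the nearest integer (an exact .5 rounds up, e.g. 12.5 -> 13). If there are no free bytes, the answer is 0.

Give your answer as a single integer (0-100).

Answer: 50

Derivation:
Op 1: a = malloc(2) -> a = 0; heap: [0-1 ALLOC][2-31 FREE]
Op 2: b = malloc(5) -> b = 2; heap: [0-1 ALLOC][2-6 ALLOC][7-31 FREE]
Op 3: b = realloc(b, 15) -> b = 2; heap: [0-1 ALLOC][2-16 ALLOC][17-31 FREE]
Op 4: a = realloc(a, 5) -> a = 17; heap: [0-1 FREE][2-16 ALLOC][17-21 ALLOC][22-31 FREE]
Op 5: c = malloc(1) -> c = 0; heap: [0-0 ALLOC][1-1 FREE][2-16 ALLOC][17-21 ALLOC][22-31 FREE]
Op 6: d = malloc(9) -> d = 22; heap: [0-0 ALLOC][1-1 FREE][2-16 ALLOC][17-21 ALLOC][22-30 ALLOC][31-31 FREE]
Op 7: e = malloc(3) -> e = NULL; heap: [0-0 ALLOC][1-1 FREE][2-16 ALLOC][17-21 ALLOC][22-30 ALLOC][31-31 FREE]
Op 8: b = realloc(b, 14) -> b = 2; heap: [0-0 ALLOC][1-1 FREE][2-15 ALLOC][16-16 FREE][17-21 ALLOC][22-30 ALLOC][31-31 FREE]
Op 9: f = malloc(1) -> f = 1; heap: [0-0 ALLOC][1-1 ALLOC][2-15 ALLOC][16-16 FREE][17-21 ALLOC][22-30 ALLOC][31-31 FREE]
Op 10: g = malloc(8) -> g = NULL; heap: [0-0 ALLOC][1-1 ALLOC][2-15 ALLOC][16-16 FREE][17-21 ALLOC][22-30 ALLOC][31-31 FREE]
Free blocks: [1 1] total_free=2 largest=1 -> 100*(2-1)/2 = 100/2 = 50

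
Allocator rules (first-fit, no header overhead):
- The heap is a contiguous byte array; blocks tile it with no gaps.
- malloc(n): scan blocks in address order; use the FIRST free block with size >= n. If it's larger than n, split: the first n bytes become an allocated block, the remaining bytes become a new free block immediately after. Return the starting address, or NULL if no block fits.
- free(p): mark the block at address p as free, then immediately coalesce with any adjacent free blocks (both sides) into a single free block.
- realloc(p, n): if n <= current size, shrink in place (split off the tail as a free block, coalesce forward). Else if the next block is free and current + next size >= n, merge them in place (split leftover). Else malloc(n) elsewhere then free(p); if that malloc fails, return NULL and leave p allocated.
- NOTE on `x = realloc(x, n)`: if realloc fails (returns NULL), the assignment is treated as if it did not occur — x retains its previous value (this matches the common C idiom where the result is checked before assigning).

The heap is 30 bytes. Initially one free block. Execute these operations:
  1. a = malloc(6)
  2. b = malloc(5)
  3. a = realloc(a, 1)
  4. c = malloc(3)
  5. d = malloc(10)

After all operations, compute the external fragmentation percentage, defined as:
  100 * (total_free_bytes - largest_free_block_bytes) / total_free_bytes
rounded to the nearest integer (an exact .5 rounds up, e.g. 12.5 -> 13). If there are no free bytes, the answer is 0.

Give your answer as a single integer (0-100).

Answer: 18

Derivation:
Op 1: a = malloc(6) -> a = 0; heap: [0-5 ALLOC][6-29 FREE]
Op 2: b = malloc(5) -> b = 6; heap: [0-5 ALLOC][6-10 ALLOC][11-29 FREE]
Op 3: a = realloc(a, 1) -> a = 0; heap: [0-0 ALLOC][1-5 FREE][6-10 ALLOC][11-29 FREE]
Op 4: c = malloc(3) -> c = 1; heap: [0-0 ALLOC][1-3 ALLOC][4-5 FREE][6-10 ALLOC][11-29 FREE]
Op 5: d = malloc(10) -> d = 11; heap: [0-0 ALLOC][1-3 ALLOC][4-5 FREE][6-10 ALLOC][11-20 ALLOC][21-29 FREE]
Free blocks: [2 9] total_free=11 largest=9 -> 100*(11-9)/11 = 200/11 ≈ 18.182 -> rounds to 18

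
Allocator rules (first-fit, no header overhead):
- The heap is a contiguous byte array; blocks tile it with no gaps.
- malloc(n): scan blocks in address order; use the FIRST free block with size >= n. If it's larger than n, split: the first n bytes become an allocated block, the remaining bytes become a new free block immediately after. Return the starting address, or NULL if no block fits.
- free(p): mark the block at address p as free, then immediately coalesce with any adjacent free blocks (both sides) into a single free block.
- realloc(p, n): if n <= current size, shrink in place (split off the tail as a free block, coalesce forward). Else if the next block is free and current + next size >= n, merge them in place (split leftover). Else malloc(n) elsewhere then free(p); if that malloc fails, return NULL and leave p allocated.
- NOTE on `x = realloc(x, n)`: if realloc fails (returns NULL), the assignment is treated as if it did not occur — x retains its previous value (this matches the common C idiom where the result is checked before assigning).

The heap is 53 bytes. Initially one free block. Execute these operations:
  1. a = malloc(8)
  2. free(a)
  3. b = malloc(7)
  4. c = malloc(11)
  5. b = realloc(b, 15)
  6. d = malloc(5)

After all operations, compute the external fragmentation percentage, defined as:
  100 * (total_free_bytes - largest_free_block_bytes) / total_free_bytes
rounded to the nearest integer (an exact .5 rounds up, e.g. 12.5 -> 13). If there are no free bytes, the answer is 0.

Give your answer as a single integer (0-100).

Op 1: a = malloc(8) -> a = 0; heap: [0-7 ALLOC][8-52 FREE]
Op 2: free(a) -> (freed a); heap: [0-52 FREE]
Op 3: b = malloc(7) -> b = 0; heap: [0-6 ALLOC][7-52 FREE]
Op 4: c = malloc(11) -> c = 7; heap: [0-6 ALLOC][7-17 ALLOC][18-52 FREE]
Op 5: b = realloc(b, 15) -> b = 18; heap: [0-6 FREE][7-17 ALLOC][18-32 ALLOC][33-52 FREE]
Op 6: d = malloc(5) -> d = 0; heap: [0-4 ALLOC][5-6 FREE][7-17 ALLOC][18-32 ALLOC][33-52 FREE]
Free blocks: [2 20] total_free=22 largest=20 -> 100*(22-20)/22 = 200/22 ≈ 9.091 -> rounds to 9

Answer: 9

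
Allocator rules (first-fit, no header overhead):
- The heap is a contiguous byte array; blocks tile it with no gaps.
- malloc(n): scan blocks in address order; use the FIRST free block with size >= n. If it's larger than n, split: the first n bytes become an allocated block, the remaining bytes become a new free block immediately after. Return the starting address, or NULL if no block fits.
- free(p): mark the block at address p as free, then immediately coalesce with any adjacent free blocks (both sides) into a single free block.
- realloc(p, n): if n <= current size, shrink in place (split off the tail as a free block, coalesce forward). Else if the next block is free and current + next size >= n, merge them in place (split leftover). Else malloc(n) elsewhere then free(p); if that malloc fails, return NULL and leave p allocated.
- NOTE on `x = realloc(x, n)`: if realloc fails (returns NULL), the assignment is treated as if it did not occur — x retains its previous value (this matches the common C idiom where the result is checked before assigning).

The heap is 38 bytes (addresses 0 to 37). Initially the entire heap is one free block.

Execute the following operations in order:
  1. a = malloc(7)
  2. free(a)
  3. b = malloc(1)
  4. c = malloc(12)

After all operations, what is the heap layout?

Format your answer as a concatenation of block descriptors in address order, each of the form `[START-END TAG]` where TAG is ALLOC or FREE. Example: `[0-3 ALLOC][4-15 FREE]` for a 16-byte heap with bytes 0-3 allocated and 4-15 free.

Answer: [0-0 ALLOC][1-12 ALLOC][13-37 FREE]

Derivation:
Op 1: a = malloc(7) -> a = 0; heap: [0-6 ALLOC][7-37 FREE]
Op 2: free(a) -> (freed a); heap: [0-37 FREE]
Op 3: b = malloc(1) -> b = 0; heap: [0-0 ALLOC][1-37 FREE]
Op 4: c = malloc(12) -> c = 1; heap: [0-0 ALLOC][1-12 ALLOC][13-37 FREE]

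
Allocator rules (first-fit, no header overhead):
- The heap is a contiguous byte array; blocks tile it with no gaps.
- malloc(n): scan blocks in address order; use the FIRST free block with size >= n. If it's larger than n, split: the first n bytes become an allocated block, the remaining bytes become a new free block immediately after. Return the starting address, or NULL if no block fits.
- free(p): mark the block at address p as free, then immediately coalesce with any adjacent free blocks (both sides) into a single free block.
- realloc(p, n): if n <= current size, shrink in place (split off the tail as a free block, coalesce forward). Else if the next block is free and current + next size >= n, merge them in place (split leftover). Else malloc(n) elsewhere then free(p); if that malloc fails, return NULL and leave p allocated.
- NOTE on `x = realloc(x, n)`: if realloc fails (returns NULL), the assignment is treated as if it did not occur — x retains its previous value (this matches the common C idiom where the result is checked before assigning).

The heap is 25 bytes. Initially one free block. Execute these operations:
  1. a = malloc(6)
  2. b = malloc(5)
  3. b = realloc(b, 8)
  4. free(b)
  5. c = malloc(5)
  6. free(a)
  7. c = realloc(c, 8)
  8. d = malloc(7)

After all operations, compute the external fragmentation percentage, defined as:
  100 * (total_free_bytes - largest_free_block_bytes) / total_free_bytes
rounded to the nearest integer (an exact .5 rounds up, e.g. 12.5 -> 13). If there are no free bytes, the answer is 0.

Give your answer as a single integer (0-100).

Answer: 40

Derivation:
Op 1: a = malloc(6) -> a = 0; heap: [0-5 ALLOC][6-24 FREE]
Op 2: b = malloc(5) -> b = 6; heap: [0-5 ALLOC][6-10 ALLOC][11-24 FREE]
Op 3: b = realloc(b, 8) -> b = 6; heap: [0-5 ALLOC][6-13 ALLOC][14-24 FREE]
Op 4: free(b) -> (freed b); heap: [0-5 ALLOC][6-24 FREE]
Op 5: c = malloc(5) -> c = 6; heap: [0-5 ALLOC][6-10 ALLOC][11-24 FREE]
Op 6: free(a) -> (freed a); heap: [0-5 FREE][6-10 ALLOC][11-24 FREE]
Op 7: c = realloc(c, 8) -> c = 6; heap: [0-5 FREE][6-13 ALLOC][14-24 FREE]
Op 8: d = malloc(7) -> d = 14; heap: [0-5 FREE][6-13 ALLOC][14-20 ALLOC][21-24 FREE]
Free blocks: [6 4] total_free=10 largest=6 -> 100*(10-6)/10 = 400/10 = 40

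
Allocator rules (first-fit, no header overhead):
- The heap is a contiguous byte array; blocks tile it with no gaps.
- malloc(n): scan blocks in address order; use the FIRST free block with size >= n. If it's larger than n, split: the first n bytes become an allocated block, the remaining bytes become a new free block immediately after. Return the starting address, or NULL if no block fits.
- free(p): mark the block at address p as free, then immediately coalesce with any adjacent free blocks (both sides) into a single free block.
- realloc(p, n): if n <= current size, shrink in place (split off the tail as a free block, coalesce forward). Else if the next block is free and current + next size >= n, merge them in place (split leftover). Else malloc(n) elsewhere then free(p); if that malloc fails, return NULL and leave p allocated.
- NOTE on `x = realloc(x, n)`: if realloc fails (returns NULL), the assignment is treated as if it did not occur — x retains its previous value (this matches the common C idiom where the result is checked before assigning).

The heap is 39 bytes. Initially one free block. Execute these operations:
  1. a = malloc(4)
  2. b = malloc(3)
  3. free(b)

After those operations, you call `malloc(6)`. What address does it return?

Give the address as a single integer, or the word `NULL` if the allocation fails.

Op 1: a = malloc(4) -> a = 0; heap: [0-3 ALLOC][4-38 FREE]
Op 2: b = malloc(3) -> b = 4; heap: [0-3 ALLOC][4-6 ALLOC][7-38 FREE]
Op 3: free(b) -> (freed b); heap: [0-3 ALLOC][4-38 FREE]
malloc(6): first-fit scan over [0-3 ALLOC][4-38 FREE] -> 4

Answer: 4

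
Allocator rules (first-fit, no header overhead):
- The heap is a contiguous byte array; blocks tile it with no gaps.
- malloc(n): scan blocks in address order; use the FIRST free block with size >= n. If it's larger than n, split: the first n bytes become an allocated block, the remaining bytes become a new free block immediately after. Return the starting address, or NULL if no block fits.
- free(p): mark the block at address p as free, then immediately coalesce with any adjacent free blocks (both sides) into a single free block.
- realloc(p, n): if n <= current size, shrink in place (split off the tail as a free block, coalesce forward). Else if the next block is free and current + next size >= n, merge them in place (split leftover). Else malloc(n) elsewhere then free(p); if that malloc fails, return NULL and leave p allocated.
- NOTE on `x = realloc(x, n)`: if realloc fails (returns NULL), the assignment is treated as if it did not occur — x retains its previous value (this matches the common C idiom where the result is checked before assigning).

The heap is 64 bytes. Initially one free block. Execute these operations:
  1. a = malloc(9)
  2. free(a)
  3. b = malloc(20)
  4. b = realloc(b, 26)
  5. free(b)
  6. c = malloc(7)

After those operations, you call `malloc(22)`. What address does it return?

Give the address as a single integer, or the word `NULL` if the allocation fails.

Answer: 7

Derivation:
Op 1: a = malloc(9) -> a = 0; heap: [0-8 ALLOC][9-63 FREE]
Op 2: free(a) -> (freed a); heap: [0-63 FREE]
Op 3: b = malloc(20) -> b = 0; heap: [0-19 ALLOC][20-63 FREE]
Op 4: b = realloc(b, 26) -> b = 0; heap: [0-25 ALLOC][26-63 FREE]
Op 5: free(b) -> (freed b); heap: [0-63 FREE]
Op 6: c = malloc(7) -> c = 0; heap: [0-6 ALLOC][7-63 FREE]
malloc(22): first-fit scan over [0-6 ALLOC][7-63 FREE] -> 7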